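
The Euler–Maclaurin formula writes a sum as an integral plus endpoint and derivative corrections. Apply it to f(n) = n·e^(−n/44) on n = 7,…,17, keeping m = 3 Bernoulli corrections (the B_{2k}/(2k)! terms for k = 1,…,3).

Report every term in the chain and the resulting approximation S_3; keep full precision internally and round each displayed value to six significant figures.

∫_7^17 x·e^(−x/44) dx evaluates to 90.1091.
Boundary: ½(f(7) + f(17)) = ½(5.97043 + 11.5519) = 8.76116.
Running total after boundary: 98.8702.
Correction k=1: B_{2}/2! · (f^{(1)}(17) − f^{(1)}(7)) = 1/12 · (0.416980 − 0.717227) = -0.0250206.
After k=1: 98.8452.
Correction k=2: B_{4}/4! · (f^{(3)}(17) − f^{(3)}(7)) = −1/720 · (0.000917369 − 0.00125158) = 4.64186e-07.
After k=2: 98.8452.
Correction k=3: B_{6}/6! · (f^{(5)}(17) − f^{(5)}(7)) = 1/30240 · (8.36444e-07 − 1.10160e-06) = -8.76837e-12.

S_3 ≈ 98.8452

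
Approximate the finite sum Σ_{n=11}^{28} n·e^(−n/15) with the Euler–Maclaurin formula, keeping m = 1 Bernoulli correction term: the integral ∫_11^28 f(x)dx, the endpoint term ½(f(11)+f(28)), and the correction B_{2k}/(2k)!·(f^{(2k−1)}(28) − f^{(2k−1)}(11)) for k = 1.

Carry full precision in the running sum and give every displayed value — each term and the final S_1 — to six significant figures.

Integral: ∫_11^28 x·e^(−x/15) dx = 87.5774.
Boundary: ½(f(11) + f(28)) = ½(5.28336 + 4.32987) = 4.80661.
Integral + boundary = 92.3840.
k=1: B_{2}/(2)! × [f^{(1)}(28) − f^{(1)}(11)] = 1/12 × (-0.134020 − 0.128081) = -0.0218418.

S_1 ≈ 92.3622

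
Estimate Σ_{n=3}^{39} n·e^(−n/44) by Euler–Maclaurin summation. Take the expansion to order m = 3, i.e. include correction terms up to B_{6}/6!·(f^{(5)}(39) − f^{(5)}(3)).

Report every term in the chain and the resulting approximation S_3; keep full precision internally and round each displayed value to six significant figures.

S_3 ≈ 435.891

Integral: ∫_3^39 x·e^(−x/44) dx = 426.521.
Boundary: ½(f(3) + f(39)) = ½(2.80227 + 16.0739) = 9.43810.
So far: 435.959.
Order-1 term: 1/12 · (0.0468354 − 0.870403) = -0.0686306.
After k=1: 435.891.
Order-2 term: −1/720 · (0.000449968 − 0.00141456) = 1.33971e-06.
After k=2: 435.891.
Order-3 term: 1/30240 · (4.52348e-07 − 1.22909e-06) = -2.56861e-11.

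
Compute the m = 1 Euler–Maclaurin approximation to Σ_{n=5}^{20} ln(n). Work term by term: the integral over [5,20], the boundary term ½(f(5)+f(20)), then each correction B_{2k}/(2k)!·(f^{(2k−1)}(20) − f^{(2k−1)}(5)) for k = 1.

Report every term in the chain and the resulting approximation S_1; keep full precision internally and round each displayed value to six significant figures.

Integral: ∫_5^20 ln(x) dx = 36.8675.
Boundary: ½(f(5) + f(20)) = ½(1.60944 + 2.99573) = 2.30259.
Running total after boundary: 39.1700.
Order-1 term: 1/12 · (0.0500000 − 0.200000) = -0.0125000.

S_1 ≈ 39.1575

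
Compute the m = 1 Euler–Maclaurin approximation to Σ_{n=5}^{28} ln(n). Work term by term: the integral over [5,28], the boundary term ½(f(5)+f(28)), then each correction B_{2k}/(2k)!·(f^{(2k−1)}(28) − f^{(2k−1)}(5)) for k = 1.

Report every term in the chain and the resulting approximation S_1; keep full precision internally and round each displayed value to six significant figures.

S_1 ≈ 64.7117

The integral term ∫_5^28 ln(x) dx = 62.2545.
Endpoint term: (f(5) + f(28))/2 = (1.60944 + 3.33220)/2 = 2.47082.
So far: 64.7254.
Order-1 term: 1/12 · (0.0357143 − 0.200000) = -0.0136905.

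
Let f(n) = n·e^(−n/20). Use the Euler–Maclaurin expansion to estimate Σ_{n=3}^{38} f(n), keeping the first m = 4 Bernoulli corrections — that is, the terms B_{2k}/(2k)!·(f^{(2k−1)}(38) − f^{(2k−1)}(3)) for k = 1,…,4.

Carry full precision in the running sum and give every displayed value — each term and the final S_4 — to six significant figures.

The integral term ∫_3^38 x·e^(−x/20) dx = 222.426.
Endpoint term: (f(3) + f(38))/2 = (2.58212 + 5.68361)/2 = 4.13287.
Running total after boundary: 226.559.
Correction k=1: B_{2}/2! · (f^{(1)}(38) − f^{(1)}(3)) = 1/12 · (-0.134612 − 0.731602) = -0.0721845.
After k=1: 226.487.
Correction k=2: B_{4}/4! · (f^{(3)}(38) − f^{(3)}(3)) = −1/720 · (0.000411314 − 0.00613254) = 7.94615e-06.
After k=2: 226.487.
Correction k=3: B_{6}/6! · (f^{(5)}(38) − f^{(5)}(3)) = 1/30240 · (2.89789e-06 − 2.60902e-05) = -7.66942e-10.
After k=3: 226.487.
Correction k=4: B_{8}/8! · (f^{(7)}(38) − f^{(7)}(3)) = −1/1209600 · (1.19187e-08 − 9.21227e-08) = 6.63061e-14.

S_4 ≈ 226.487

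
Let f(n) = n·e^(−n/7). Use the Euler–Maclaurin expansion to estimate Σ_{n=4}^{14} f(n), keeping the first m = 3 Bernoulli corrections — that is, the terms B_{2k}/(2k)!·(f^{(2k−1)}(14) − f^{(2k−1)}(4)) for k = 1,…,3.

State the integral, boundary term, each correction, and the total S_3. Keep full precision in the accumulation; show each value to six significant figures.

S_3 ≈ 25.6344

Integral: ∫_4^14 x·e^(−x/7) dx = 23.5890.
Boundary: ½(f(4) + f(14)) = ½(2.25887 + 1.89469) = 2.07678.
So far: 25.6658.
k=1: B_{2}/(2)! × [f^{(1)}(14) − f^{(1)}(4)] = 1/12 × (-0.135335 − 0.242022) = -0.0314464.
After k=1: 25.6343.
k=2: B_{4}/(4)! × [f^{(3)}(14) − f^{(3)}(4)] = −1/720 × (0.00276194 − 0.0279889) = 3.50375e-05.
After k=2: 25.6344.
k=3: B_{6}/(6)! × [f^{(5)}(14) − f^{(5)}(4)] = 1/30240 × (0.000169099 − 0.00104161) = -2.88527e-08.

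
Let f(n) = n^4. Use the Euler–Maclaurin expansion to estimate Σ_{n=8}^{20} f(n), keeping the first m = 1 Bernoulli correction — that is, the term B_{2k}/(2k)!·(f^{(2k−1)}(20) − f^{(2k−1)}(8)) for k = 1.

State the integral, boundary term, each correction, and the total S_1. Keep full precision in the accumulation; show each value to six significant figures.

S_1 ≈ 717990

The integral term ∫_8^20 x^4 dx = 633446.
½[f(8) + f(20)] = ½[4096.00 + 160000] = 82048.0.
So far: 715494.
Order-1 term: 1/12 · (32000.0 − 2048.00) = 2496.00.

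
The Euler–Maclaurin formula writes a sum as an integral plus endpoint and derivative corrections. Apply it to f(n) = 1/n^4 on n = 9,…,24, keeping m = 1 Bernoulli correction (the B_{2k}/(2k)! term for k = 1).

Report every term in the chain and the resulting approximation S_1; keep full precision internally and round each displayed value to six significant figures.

S_1 ≈ 0.000516453

∫_9^24 1/x^4 dx evaluates to 0.000433135.
Boundary: ½(f(9) + f(24)) = ½(0.000152416 + 3.01408e-06) = 7.77149e-05.
Integral + boundary = 0.000510850.
Correction k=1: B_{2}/2! · (f^{(1)}(24) − f^{(1)}(9)) = 1/12 · (-5.02347e-07 − (-6.77404e-05)) = 5.60317e-06.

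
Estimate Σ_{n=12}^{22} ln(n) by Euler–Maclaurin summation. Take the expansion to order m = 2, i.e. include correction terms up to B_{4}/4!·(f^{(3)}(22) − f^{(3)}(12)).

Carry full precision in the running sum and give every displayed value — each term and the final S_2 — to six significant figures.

S_2 ≈ 30.9689

The integral term ∫_12^22 ln(x) dx = 28.1841.
½[f(12) + f(22)] = ½[2.48491 + 3.09104] = 2.78797.
Running total after boundary: 30.9720.
Order-1 term: 1/12 · (0.0454545 − 0.0833333) = -0.00315657.
Partial sum through k=1: 30.9689.
Order-2 term: −1/720 · (0.000187829 − 0.00115741) = 1.34664e-06.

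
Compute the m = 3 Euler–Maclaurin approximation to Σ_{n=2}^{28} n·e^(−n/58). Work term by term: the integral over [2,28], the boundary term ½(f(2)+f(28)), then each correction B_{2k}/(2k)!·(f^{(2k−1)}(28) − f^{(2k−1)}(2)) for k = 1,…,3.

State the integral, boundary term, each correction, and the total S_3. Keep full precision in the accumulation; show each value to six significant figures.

∫_2^28 x·e^(−x/58) dx evaluates to 284.057.
Endpoint term: (f(2) + f(28))/2 = (1.93221 + 17.2782)/2 = 9.60521.
So far: 293.662.
k=1: B_{2}/(2)! × [f^{(1)}(28) − f^{(1)}(2)] = 1/12 × (0.319179 − 0.932791) = -0.0511344.
After k=1: 293.611.
k=2: B_{4}/(4)! × [f^{(3)}(28) − f^{(3)}(2)] = −1/720 × (0.000461753 − 0.000851665) = 5.41545e-07.
After k=2: 293.611.
k=3: B_{6}/(6)! × [f^{(5)}(28) − f^{(5)}(2)] = 1/30240 × (2.46321e-07 − 4.23913e-07) = -5.87275e-12.

S_3 ≈ 293.611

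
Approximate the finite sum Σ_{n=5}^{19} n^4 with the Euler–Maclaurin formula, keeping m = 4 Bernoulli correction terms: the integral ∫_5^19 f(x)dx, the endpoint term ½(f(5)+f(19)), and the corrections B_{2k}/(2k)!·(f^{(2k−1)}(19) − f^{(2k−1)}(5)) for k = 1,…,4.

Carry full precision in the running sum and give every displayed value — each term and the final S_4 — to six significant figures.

S_4 ≈ 562312

Integral: ∫_5^19 x^4 dx = 494595.
½[f(5) + f(19)] = ½[625.000 + 130321] = 65473.0.
Integral + boundary = 560068.
Order-1 term: 1/12 · (27436.0 − 500.000) = 2244.67.
Partial sum through k=1: 562312.
Order-2 term: −1/720 · (456.000 − 120.000) = -0.466667.
Partial sum through k=2: 562312.
Order-3 term: 1/30240 · (0.00000 − 0.00000) = 0.00000.
Partial sum through k=3: 562312.
Order-4 term: −1/1209600 · (0.00000 − 0.00000) = 0.00000.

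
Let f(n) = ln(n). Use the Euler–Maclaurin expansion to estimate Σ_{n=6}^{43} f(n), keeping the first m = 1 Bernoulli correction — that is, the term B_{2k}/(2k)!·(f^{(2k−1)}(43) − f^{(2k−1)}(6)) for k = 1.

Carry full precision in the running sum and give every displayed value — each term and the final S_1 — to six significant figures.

S_1 ≈ 116.746

Integral: ∫_6^43 ln(x) dx = 113.981.
½[f(6) + f(43)] = ½[1.79176 + 3.76120] = 2.77648.
So far: 116.758.
Order-1 term: 1/12 · (0.0232558 − 0.166667) = -0.0119509.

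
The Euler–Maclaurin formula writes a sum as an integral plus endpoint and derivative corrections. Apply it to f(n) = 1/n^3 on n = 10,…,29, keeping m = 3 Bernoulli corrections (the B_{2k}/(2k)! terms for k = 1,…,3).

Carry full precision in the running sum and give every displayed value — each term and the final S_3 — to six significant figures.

S_3 ≈ 0.00495053

∫_10^29 1/x^3 dx evaluates to 0.00440547.
½[f(10) + f(29)] = ½[0.00100000 + 4.10021e-05] = 0.000520501.
Running total after boundary: 0.00492597.
Correction k=1: B_{2}/2! · (f^{(1)}(29) − f^{(1)}(10)) = 1/12 · (-4.24160e-06 − (-0.000300000)) = 2.46465e-05.
Partial sum through k=1: 0.00495062.
Correction k=2: B_{4}/4! · (f^{(3)}(29) − f^{(3)}(10)) = −1/720 · (-1.00870e-07 − (-6.00000e-05)) = -8.31932e-08.
Partial sum through k=2: 0.00495053.
Correction k=3: B_{6}/6! · (f^{(5)}(29) − f^{(5)}(10)) = 1/30240 · (-5.03752e-09 − (-2.52000e-05)) = 8.33167e-10.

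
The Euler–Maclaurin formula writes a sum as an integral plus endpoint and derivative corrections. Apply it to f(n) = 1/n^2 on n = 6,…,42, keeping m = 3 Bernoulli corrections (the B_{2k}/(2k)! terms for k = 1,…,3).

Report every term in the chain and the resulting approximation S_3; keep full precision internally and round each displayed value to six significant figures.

Integral: ∫_6^42 1/x^2 dx = 0.142857.
Boundary: ½(f(6) + f(42)) = ½(0.0277778 + 0.000566893) = 0.0141723.
So far: 0.157029.
Order-1 term: 1/12 · (-2.69949e-05 − (-0.00925926)) = 0.000769355.
After k=1: 0.157799.
Order-2 term: −1/720 · (-1.83639e-07 − (-0.00308642)) = -4.28644e-06.
After k=2: 0.157795.
Order-3 term: 1/30240 · (-3.12311e-09 − (-0.00257202)) = 8.50534e-08.

S_3 ≈ 0.157795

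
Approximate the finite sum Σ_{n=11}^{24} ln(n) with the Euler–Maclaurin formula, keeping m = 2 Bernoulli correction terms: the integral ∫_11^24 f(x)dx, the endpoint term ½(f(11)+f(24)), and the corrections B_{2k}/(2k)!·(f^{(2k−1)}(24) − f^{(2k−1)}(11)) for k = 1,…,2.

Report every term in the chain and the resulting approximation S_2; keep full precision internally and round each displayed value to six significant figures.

Integral: ∫_11^24 ln(x) dx = 36.8964.
Boundary: ½(f(11) + f(24)) = ½(2.39790 + 3.17805) = 2.78797.
Integral + boundary = 39.6844.
k=1: B_{2}/(2)! × [f^{(1)}(24) − f^{(1)}(11)] = 1/12 × (0.0416667 − 0.0909091) = -0.00410354.
Running total after k=1: 39.6803.
k=2: B_{4}/(4)! × [f^{(3)}(24) − f^{(3)}(11)] = −1/720 × (0.000144676 − 0.00150263) = 1.88605e-06.

S_2 ≈ 39.6803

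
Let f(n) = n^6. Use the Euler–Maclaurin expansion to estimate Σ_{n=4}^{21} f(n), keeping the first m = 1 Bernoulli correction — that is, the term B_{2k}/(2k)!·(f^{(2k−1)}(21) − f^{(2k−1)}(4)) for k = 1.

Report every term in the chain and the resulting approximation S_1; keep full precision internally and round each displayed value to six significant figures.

The integral term ∫_4^21 x^6 dx = 2.57296e+08.
Endpoint term: (f(4) + f(21))/2 = (4096.00 + 8.57661e+07)/2 = 4.28851e+07.
So far: 3.00181e+08.
Order-1 term: 1/12 · (2.45046e+07 − 6144.00) = 2.04154e+06.

S_1 ≈ 3.02223e+08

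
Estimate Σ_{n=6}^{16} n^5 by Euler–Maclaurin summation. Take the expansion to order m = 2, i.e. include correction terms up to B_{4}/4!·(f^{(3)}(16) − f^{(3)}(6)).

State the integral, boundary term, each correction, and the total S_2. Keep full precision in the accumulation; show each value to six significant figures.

S_2 ≈ 3.34335e+06

∫_6^16 x^5 dx evaluates to 2.78843e+06.
Endpoint term: (f(6) + f(16))/2 = (7776.00 + 1.04858e+06)/2 = 528176.
Integral + boundary = 3.31660e+06.
Order-1 term: 1/12 · (327680 − 6480.00) = 26766.7.
After k=1: 3.34337e+06.
Order-2 term: −1/720 · (15360.0 − 2160.00) = -18.3333.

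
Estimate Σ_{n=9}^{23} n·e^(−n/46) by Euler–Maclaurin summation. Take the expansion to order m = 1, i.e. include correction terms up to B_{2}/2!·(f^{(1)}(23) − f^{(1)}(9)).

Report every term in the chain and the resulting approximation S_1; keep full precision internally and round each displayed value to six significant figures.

The integral term ∫_9^23 x·e^(−x/46) dx = 155.286.
½[f(9) + f(23)] = ½[7.40068 + 13.9502] = 10.6754.
So far: 165.962.
k=1: B_{2}/(2)! × [f^{(1)}(23) − f^{(1)}(9)] = 1/12 × (0.303265 − 0.661414) = -0.0298457.

S_1 ≈ 165.932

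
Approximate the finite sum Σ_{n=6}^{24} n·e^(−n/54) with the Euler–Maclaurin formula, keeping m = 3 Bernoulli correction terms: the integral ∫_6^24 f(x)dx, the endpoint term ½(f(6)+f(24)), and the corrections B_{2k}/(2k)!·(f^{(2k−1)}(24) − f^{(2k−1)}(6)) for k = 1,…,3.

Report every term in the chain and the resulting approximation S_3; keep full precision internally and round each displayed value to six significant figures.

The integral term ∫_6^24 x·e^(−x/54) dx = 198.628.
½[f(6) + f(24)] = ½[5.36904 + 15.3883] = 10.3787.
So far: 209.006.
k=1: B_{2}/(2)! × [f^{(1)}(24) − f^{(1)}(6)] = 1/12 × (0.356211 − 0.795413) = -0.0366001.
Running total after k=1: 208.970.
k=2: B_{4}/(4)! × [f^{(3)}(24) − f^{(3)}(6)] = −1/720 × (0.000561925 − 0.000886520) = 4.50827e-07.
Running total after k=2: 208.970.
k=3: B_{6}/(6)! × [f^{(5)}(24) − f^{(5)}(6)] = 1/30240 × (3.43516e-07 − 5.14494e-07) = -5.65404e-12.

S_3 ≈ 208.970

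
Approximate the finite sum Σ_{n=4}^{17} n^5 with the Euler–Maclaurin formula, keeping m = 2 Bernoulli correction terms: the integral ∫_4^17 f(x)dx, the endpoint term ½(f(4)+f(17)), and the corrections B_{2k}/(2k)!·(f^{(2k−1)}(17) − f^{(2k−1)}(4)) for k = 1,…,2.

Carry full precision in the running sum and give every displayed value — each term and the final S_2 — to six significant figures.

The integral term ∫_4^17 x^5 dx = 4.02225e+06.
Endpoint term: (f(4) + f(17))/2 = (1024.00 + 1.41986e+06)/2 = 710440.
Integral + boundary = 4.73269e+06.
Order-1 term: 1/12 · (417605 − 1280.00) = 34693.8.
Running total after k=1: 4.76738e+06.
Order-2 term: −1/720 · (17340.0 − 960.000) = -22.7500.

S_2 ≈ 4.76736e+06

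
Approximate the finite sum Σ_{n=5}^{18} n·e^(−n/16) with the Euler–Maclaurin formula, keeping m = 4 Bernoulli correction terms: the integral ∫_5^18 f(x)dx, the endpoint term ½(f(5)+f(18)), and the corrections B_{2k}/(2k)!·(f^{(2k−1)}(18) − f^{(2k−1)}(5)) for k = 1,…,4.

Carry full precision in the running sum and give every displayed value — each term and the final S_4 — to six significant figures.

∫_5^18 x·e^(−x/16) dx evaluates to 69.2119.
Endpoint term: (f(5) + f(18))/2 = (3.65808 + 5.84374)/2 = 4.75091.
Integral + boundary = 73.9628.
Correction k=1: B_{2}/2! · (f^{(1)}(18) − f^{(1)}(5)) = 1/12 · (-0.0405816 − 0.502986) = -0.0452973.
After k=1: 73.9175.
Correction k=2: B_{4}/4! · (f^{(3)}(18) − f^{(3)}(5)) = −1/720 · (0.00237783 − 0.00768054) = 7.36487e-06.
After k=2: 73.9175.
Correction k=3: B_{6}/6! · (f^{(5)}(18) − f^{(5)}(5)) = 1/30240 · (1.91960e-05 − 5.23292e-05) = -1.09568e-09.
After k=3: 73.9175.
Correction k=4: B_{8}/8! · (f^{(7)}(18) − f^{(7)}(5)) = −1/1209600 · (1.13686e-07 − 2.91626e-07) = 1.47107e-13.

S_4 ≈ 73.9175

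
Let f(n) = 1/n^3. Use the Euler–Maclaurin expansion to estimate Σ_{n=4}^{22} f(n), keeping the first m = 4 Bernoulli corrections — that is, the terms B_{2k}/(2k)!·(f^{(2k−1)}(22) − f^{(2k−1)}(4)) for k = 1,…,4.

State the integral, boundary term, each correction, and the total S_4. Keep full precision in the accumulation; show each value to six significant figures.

∫_4^22 1/x^3 dx evaluates to 0.0302169.
Boundary: ½(f(4) + f(22)) = ½(0.0156250 + 9.39144e-05) = 0.00785946.
So far: 0.0380764.
Order-1 term: 1/12 · (-1.28065e-05 − (-0.0117188)) = 0.000975495.
Partial sum through k=1: 0.0390519.
Order-2 term: −1/720 · (-5.29194e-07 − (-0.0146484)) = -2.03443e-05.
Partial sum through k=2: 0.0390316.
Order-3 term: 1/30240 · (-4.59218e-08 − (-0.0384521)) = 1.27156e-06.
Partial sum through k=3: 0.0390328.
Order-4 term: −1/1209600 · (-6.83135e-09 − (-0.173035)) = -1.43051e-07.

S_4 ≈ 0.0390327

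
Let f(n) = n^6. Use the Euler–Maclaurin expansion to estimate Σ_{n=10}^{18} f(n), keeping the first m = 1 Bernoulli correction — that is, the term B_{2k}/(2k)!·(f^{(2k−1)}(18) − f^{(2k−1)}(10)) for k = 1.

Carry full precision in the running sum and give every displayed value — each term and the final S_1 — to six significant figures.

∫_10^18 x^6 dx evaluates to 8.60314e+07.
Endpoint term: (f(10) + f(18))/2 = (1.00000e+06 + 3.40122e+07)/2 = 1.75061e+07.
Running total after boundary: 1.03538e+08.
Order-1 term: 1/12 · (1.13374e+07 − 600000) = 894784.

S_1 ≈ 1.04432e+08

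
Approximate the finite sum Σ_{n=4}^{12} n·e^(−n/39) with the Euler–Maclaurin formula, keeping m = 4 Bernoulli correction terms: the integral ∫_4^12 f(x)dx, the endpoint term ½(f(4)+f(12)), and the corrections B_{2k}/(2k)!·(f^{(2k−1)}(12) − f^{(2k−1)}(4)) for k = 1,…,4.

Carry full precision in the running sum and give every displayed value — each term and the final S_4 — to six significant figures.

S_4 ≈ 57.5209

Integral: ∫_4^12 x·e^(−x/39) dx = 51.3301.
Boundary: ½(f(4) + f(12)) = ½(3.61008 + 8.82170) = 6.21589.
Running total after boundary: 57.5460.
Correction k=1: B_{2}/2! · (f^{(1)}(12) − f^{(1)}(4)) = 1/12 · (0.508944 − 0.809954) = -0.0250842.
Running total after k=1: 57.5209.
Correction k=2: B_{4}/4! · (f^{(3)}(12) − f^{(3)}(4)) = −1/720 · (0.00130127 − 0.00171926) = 5.80546e-07.
Running total after k=2: 57.5209.
Correction k=3: B_{6}/6! · (f^{(5)}(12) − f^{(5)}(4)) = 1/30240 · (1.49107e-06 − 1.91059e-06) = -1.38729e-11.
Running total after k=3: 57.5209.
Correction k=4: B_{8}/8! · (f^{(7)}(12) − f^{(7)}(4)) = −1/1209600 · (1.39817e-09 − 1.76912e-09) = 3.06673e-16.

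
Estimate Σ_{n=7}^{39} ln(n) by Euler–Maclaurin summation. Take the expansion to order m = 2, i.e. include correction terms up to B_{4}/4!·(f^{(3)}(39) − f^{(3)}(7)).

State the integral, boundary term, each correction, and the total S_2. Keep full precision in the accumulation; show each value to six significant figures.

∫_7^39 ln(x) dx evaluates to 97.2575.
Endpoint term: (f(7) + f(39))/2 = (1.94591 + 3.66356)/2 = 2.80474.
Running total after boundary: 100.062.
k=1: B_{2}/(2)! × [f^{(1)}(39) − f^{(1)}(7)] = 1/12 × (0.0256410 − 0.142857) = -0.00976801.
Partial sum through k=1: 100.053.
k=2: B_{4}/(4)! × [f^{(3)}(39) − f^{(3)}(7)] = −1/720 × (3.37160e-05 − 0.00583090) = 8.05165e-06.

S_2 ≈ 100.053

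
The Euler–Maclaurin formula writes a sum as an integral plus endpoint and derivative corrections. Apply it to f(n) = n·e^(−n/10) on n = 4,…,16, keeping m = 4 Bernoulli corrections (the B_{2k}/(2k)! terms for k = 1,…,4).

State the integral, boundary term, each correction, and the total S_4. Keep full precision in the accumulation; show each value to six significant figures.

S_4 ≈ 44.2639

The integral term ∫_4^16 x·e^(−x/10) dx = 41.3517.
½[f(4) + f(16)] = ½[2.68128 + 3.23034] = 2.95581.
So far: 44.3075.
k=1: B_{2}/(2)! × [f^{(1)}(16) − f^{(1)}(4)] = 1/12 × (-0.121138 − 0.402192) = -0.0436108.
Running total after k=1: 44.2639.
k=2: B_{4}/(4)! × [f^{(3)}(16) − f^{(3)}(4)] = −1/720 × (0.00282655 − 0.0174283) = 2.02802e-05.
Running total after k=2: 44.2639.
k=3: B_{6}/(6)! × [f^{(5)}(16) − f^{(5)}(4)] = 1/30240 × (6.86448e-05 − 0.000308347) = -7.92667e-09.
Running total after k=3: 44.2639.
k=4: B_{8}/(8)! × [f^{(7)}(16) − f^{(7)}(4)] = −1/1209600 × (1.09024e-06 − 4.42411e-06) = 2.75618e-12.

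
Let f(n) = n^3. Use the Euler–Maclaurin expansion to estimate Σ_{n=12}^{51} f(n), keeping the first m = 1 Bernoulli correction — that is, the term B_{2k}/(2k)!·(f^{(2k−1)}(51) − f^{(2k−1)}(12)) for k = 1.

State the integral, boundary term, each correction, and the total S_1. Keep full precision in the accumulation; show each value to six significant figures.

Integral: ∫_12^51 x^3 dx = 1.68612e+06.
Endpoint term: (f(12) + f(51))/2 = (1728.00 + 132651)/2 = 67189.5.
So far: 1.75331e+06.
k=1: B_{2}/(2)! × [f^{(1)}(51) − f^{(1)}(12)] = 1/12 × (7803.00 − 432.000) = 614.250.

S_1 ≈ 1.75392e+06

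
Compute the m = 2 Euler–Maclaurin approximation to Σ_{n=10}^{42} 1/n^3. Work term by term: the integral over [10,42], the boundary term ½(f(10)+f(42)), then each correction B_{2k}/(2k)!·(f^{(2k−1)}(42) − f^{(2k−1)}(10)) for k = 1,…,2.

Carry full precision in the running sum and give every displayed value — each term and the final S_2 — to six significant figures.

Integral: ∫_10^42 1/x^3 dx = 0.00471655.
½[f(10) + f(42)] = ½[0.00100000 + 1.34975e-05] = 0.000506749.
Integral + boundary = 0.00522330.
Order-1 term: 1/12 · (-9.64104e-07 − (-0.000300000)) = 2.49197e-05.
Running total after k=1: 0.00524822.
Order-2 term: −1/720 · (-1.09309e-08 − (-6.00000e-05)) = -8.33182e-08.

S_2 ≈ 0.00524814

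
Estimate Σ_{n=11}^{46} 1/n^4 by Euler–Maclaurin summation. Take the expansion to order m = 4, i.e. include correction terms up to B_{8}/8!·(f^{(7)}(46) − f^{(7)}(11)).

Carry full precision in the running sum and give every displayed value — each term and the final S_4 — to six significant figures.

The integral term ∫_11^46 1/x^4 dx = 0.000247014.
½[f(11) + f(46)] = ½[6.83013e-05 + 2.23341e-07] = 3.42623e-05.
Integral + boundary = 0.000281276.
k=1: B_{2}/(2)! × [f^{(1)}(46) − f^{(1)}(11)] = 1/12 × (-1.94210e-08 − (-2.48369e-05)) = 2.06812e-06.
Partial sum through k=1: 0.000283344.
k=2: B_{4}/(4)! × [f^{(3)}(46) − f^{(3)}(11)] = −1/720 × (-2.75345e-10 − (-6.15790e-06)) = -8.55225e-09.
Partial sum through k=2: 0.000283336.
k=3: B_{6}/(6)! × [f^{(5)}(46) − f^{(5)}(11)] = 1/30240 × (-7.28700e-12 − (-2.84994e-06)) = 9.42437e-11.
Partial sum through k=3: 0.000283336.
k=4: B_{8}/(8)! × [f^{(7)}(46) − f^{(7)}(11)] = −1/1209600 × (-3.09939e-13 − (-2.11979e-06)) = -1.75247e-12.

S_4 ≈ 0.000283336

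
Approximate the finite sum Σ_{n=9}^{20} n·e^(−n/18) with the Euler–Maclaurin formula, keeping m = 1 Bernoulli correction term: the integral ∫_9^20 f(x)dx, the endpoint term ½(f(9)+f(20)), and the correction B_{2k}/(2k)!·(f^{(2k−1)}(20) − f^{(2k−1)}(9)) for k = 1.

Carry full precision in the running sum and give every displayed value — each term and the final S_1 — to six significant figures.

S_1 ≈ 75.5989

∫_9^20 x·e^(−x/18) dx evaluates to 69.6059.
Endpoint term: (f(9) + f(20))/2 = (5.45878 + 6.58386)/2 = 6.02132.
Integral + boundary = 75.6272.
k=1: B_{2}/(2)! × [f^{(1)}(20) − f^{(1)}(9)] = 1/12 × (-0.0365770 − 0.303265) = -0.0283202.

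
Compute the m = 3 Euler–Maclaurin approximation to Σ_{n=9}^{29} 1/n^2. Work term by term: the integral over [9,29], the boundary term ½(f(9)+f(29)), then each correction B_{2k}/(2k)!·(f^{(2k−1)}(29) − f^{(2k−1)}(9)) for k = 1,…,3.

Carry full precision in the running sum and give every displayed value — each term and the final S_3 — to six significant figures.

S_3 ≈ 0.0836170

The integral term ∫_9^29 1/x^2 dx = 0.0766284.
Endpoint term: (f(9) + f(29))/2 = (0.0123457 + 0.00118906)/2 = 0.00676737.
Integral + boundary = 0.0833957.
Correction k=1: B_{2}/2! · (f^{(1)}(29) − f^{(1)}(9)) = 1/12 · (-8.20042e-05 − (-0.00274348)) = 0.000221790.
Running total after k=1: 0.0836175.
Correction k=2: B_{4}/4! · (f^{(3)}(29) − f^{(3)}(9)) = −1/720 · (-1.17010e-06 − (-0.000406442)) = -5.62878e-07.
Running total after k=2: 0.0836169.
Correction k=3: B_{6}/6! · (f^{(5)}(29) − f^{(5)}(9)) = 1/30240 · (-4.17394e-08 − (-0.000150534)) = 4.97660e-09.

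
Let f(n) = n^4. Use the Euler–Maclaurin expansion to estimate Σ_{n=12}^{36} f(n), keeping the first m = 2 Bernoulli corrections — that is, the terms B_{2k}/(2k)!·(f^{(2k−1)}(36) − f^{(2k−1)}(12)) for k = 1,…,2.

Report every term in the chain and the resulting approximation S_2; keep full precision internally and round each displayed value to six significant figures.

The integral term ∫_12^36 x^4 dx = 1.20435e+07.
Boundary: ½(f(12) + f(36)) = ½(20736.0 + 1.67962e+06) = 850176.
So far: 1.28936e+07.
Correction k=1: B_{2}/2! · (f^{(1)}(36) − f^{(1)}(12)) = 1/12 · (186624 − 6912.00) = 14976.0.
After k=1: 1.29086e+07.
Correction k=2: B_{4}/4! · (f^{(3)}(36) − f^{(3)}(12)) = −1/720 · (864.000 − 288.000) = -0.800000.

S_2 ≈ 1.29086e+07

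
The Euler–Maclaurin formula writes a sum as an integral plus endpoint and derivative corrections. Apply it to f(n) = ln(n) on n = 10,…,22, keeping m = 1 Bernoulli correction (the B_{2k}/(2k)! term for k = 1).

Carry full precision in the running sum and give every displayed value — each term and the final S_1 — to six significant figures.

∫_10^22 ln(x) dx evaluates to 32.9771.
Endpoint term: (f(10) + f(22))/2 = (2.30259 + 3.09104)/2 = 2.69681.
So far: 35.6739.
k=1: B_{2}/(2)! × [f^{(1)}(22) − f^{(1)}(10)] = 1/12 × (0.0454545 − 0.100000) = -0.00454545.

S_1 ≈ 35.6694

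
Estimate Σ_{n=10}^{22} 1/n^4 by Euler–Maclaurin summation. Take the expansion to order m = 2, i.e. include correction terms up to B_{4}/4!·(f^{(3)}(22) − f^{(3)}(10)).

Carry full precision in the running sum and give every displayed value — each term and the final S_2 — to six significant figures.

∫_10^22 1/x^4 dx evaluates to 0.000302029.
Endpoint term: (f(10) + f(22))/2 = (0.000100000 + 4.26883e-06)/2 = 5.21344e-05.
So far: 0.000354163.
Order-1 term: 1/12 · (-7.76152e-07 − (-4.00000e-05)) = 3.26865e-06.
Running total after k=1: 0.000357432.
Order-2 term: −1/720 · (-4.81086e-08 − (-1.20000e-05)) = -1.65998e-08.

S_2 ≈ 0.000357415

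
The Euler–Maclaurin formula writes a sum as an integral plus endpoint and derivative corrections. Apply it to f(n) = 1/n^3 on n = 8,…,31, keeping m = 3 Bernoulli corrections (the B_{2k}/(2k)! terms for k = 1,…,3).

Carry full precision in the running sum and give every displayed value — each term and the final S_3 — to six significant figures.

S_3 ≈ 0.00834601

The integral term ∫_8^31 1/x^3 dx = 0.00729221.
Endpoint term: (f(8) + f(31))/2 = (0.00195312 + 3.35672e-05)/2 = 0.000993346.
Running total after boundary: 0.00828555.
Order-1 term: 1/12 · (-3.24844e-06 − (-0.000732422)) = 6.07645e-05.
Partial sum through k=1: 0.00834632.
Order-2 term: −1/720 · (-6.76054e-08 − (-0.000228882)) = -3.17798e-07.
Partial sum through k=2: 0.00834600.
Order-3 term: 1/30240 · (-2.95466e-09 − (-0.000150204)) = 4.96696e-09.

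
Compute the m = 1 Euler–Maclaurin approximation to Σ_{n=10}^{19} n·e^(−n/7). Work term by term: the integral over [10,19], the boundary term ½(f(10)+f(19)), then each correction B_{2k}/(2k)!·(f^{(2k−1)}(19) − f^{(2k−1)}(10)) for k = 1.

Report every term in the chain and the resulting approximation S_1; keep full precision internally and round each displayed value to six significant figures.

S_1 ≈ 18.2873

The integral term ∫_10^19 x·e^(−x/7) dx = 16.4606.
½[f(10) + f(19)] = ½[2.39651 + 1.25879] = 1.82765.
Integral + boundary = 18.2882.
Correction k=1: B_{2}/2! · (f^{(1)}(19) − f^{(1)}(10)) = 1/12 · (-0.113575 − (-0.102708)) = -0.000905643.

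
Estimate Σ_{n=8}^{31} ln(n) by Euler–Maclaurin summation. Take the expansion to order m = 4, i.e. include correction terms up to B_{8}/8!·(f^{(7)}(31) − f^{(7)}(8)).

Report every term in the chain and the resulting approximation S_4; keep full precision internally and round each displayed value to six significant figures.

S_4 ≈ 69.5671

∫_8^31 ln(x) dx evaluates to 66.8181.
Endpoint term: (f(8) + f(31))/2 = (2.07944 + 3.43399)/2 = 2.75671.
So far: 69.5748.
k=1: B_{2}/(2)! × [f^{(1)}(31) − f^{(1)}(8)] = 1/12 × (0.0322581 − 0.125000) = -0.00772849.
After k=1: 69.5671.
k=2: B_{4}/(4)! × [f^{(3)}(31) − f^{(3)}(8)] = −1/720 × (6.71344e-05 − 0.00390625) = 5.33211e-06.
After k=2: 69.5671.
k=3: B_{6}/(6)! × [f^{(5)}(31) − f^{(5)}(8)] = 1/30240 × (8.38306e-07 − 0.000732422) = -2.41926e-08.
After k=3: 69.5671.
k=4: B_{8}/(8)! × [f^{(7)}(31) − f^{(7)}(8)] = −1/1209600 × (2.61698e-08 − 0.000343323) = 2.83810e-10.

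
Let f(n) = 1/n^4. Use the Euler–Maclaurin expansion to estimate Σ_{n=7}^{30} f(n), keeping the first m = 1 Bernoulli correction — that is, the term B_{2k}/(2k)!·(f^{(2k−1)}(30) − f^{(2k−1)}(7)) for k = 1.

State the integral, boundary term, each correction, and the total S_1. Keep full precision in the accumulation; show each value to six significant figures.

S_1 ≈ 0.00118815

The integral term ∫_7^30 1/x^4 dx = 0.000959472.
½[f(7) + f(30)] = ½[0.000416493 + 1.23457e-06] = 0.000208864.
So far: 0.00116834.
k=1: B_{2}/(2)! × [f^{(1)}(30) − f^{(1)}(7)] = 1/12 × (-1.64609e-07 − (-0.000237996)) = 1.98193e-05.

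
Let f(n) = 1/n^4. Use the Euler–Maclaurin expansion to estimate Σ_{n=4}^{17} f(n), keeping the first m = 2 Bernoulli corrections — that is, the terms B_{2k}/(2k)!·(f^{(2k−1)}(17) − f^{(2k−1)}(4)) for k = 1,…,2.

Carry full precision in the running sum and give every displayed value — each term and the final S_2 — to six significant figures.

Integral: ∫_4^17 1/x^4 dx = 0.00514049.
Endpoint term: (f(4) + f(17))/2 = (0.00390625 + 1.19730e-05)/2 = 0.00195911.
Running total after boundary: 0.00709960.
Correction k=1: B_{2}/2! · (f^{(1)}(17) − f^{(1)}(4)) = 1/12 · (-2.81719e-06 − (-0.00390625)) = 0.000325286.
Partial sum through k=1: 0.00742488.
Correction k=2: B_{4}/4! · (f^{(3)}(17) − f^{(3)}(4)) = −1/720 · (-2.92441e-07 − (-0.00732422)) = -1.01721e-05.

S_2 ≈ 0.00741471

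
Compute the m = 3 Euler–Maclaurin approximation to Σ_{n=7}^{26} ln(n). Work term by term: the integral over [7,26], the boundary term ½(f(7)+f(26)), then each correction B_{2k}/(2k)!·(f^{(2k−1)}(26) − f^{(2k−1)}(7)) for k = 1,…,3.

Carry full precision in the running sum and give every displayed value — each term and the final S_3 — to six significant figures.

∫_7^26 ln(x) dx evaluates to 52.0891.
Endpoint term: (f(7) + f(26))/2 = (1.94591 + 3.25810)/2 = 2.60200.
Running total after boundary: 54.6911.
k=1: B_{2}/(2)! × [f^{(1)}(26) − f^{(1)}(7)] = 1/12 × (0.0384615 − 0.142857) = -0.00869963.
After k=1: 54.6824.
k=2: B_{4}/(4)! × [f^{(3)}(26) − f^{(3)}(7)] = −1/720 × (0.000113792 − 0.00583090) = 7.94043e-06.
After k=2: 54.6825.
k=3: B_{6}/(6)! × [f^{(5)}(26) − f^{(5)}(7)] = 1/30240 × (2.01997e-06 − 0.00142798) = -4.71546e-08.

S_3 ≈ 54.6825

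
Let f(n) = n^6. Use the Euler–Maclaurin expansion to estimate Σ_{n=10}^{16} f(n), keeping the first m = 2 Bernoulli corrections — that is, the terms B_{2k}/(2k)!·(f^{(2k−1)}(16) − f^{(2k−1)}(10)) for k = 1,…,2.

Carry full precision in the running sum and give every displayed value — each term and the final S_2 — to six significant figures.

S_2 ≈ 4.62817e+07

The integral term ∫_10^16 x^6 dx = 3.69194e+07.
Endpoint term: (f(10) + f(16))/2 = (1.00000e+06 + 1.67772e+07)/2 = 8.88861e+06.
So far: 4.58080e+07.
Correction k=1: B_{2}/2! · (f^{(1)}(16) − f^{(1)}(10)) = 1/12 · (6.29146e+06 − 600000) = 474288.
Partial sum through k=1: 4.62822e+07.
Correction k=2: B_{4}/4! · (f^{(3)}(16) − f^{(3)}(10)) = −1/720 · (491520 − 120000) = -516.000.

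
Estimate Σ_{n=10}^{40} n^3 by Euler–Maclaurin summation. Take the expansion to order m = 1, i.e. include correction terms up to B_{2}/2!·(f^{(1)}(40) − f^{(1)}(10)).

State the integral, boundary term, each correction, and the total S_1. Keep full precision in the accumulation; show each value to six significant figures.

The integral term ∫_10^40 x^3 dx = 637500.
½[f(10) + f(40)] = ½[1000.00 + 64000.0] = 32500.0.
So far: 670000.
k=1: B_{2}/(2)! × [f^{(1)}(40) − f^{(1)}(10)] = 1/12 × (4800.00 − 300.000) = 375.000.

S_1 ≈ 670375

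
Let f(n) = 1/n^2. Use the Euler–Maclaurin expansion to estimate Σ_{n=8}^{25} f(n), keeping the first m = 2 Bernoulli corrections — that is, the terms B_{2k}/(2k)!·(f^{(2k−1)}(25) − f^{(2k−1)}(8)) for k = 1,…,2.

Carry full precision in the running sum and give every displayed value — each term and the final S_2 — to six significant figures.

The integral term ∫_8^25 1/x^2 dx = 0.0850000.
Endpoint term: (f(8) + f(25))/2 = (0.0156250 + 0.00160000)/2 = 0.00861250.
Integral + boundary = 0.0936125.
k=1: B_{2}/(2)! × [f^{(1)}(25) − f^{(1)}(8)] = 1/12 × (-0.000128000 − (-0.00390625)) = 0.000314854.
Running total after k=1: 0.0939274.
k=2: B_{4}/(4)! × [f^{(3)}(25) − f^{(3)}(8)] = −1/720 × (-2.45760e-06 − (-0.000732422)) = -1.01384e-06.

S_2 ≈ 0.0939263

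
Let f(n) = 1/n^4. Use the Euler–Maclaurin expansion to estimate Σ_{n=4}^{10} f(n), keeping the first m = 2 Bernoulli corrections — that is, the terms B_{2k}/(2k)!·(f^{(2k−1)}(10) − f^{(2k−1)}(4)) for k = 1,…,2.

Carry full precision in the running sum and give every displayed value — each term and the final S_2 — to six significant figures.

The integral term ∫_4^10 1/x^4 dx = 0.00487500.
Endpoint term: (f(4) + f(10))/2 = (0.00390625 + 0.000100000)/2 = 0.00200313.
Running total after boundary: 0.00687813.
Correction k=1: B_{2}/2! · (f^{(1)}(10) − f^{(1)}(4)) = 1/12 · (-4.00000e-05 − (-0.00390625)) = 0.000322187.
Partial sum through k=1: 0.00720031.
Correction k=2: B_{4}/4! · (f^{(3)}(10) − f^{(3)}(4)) = −1/720 · (-1.20000e-05 − (-0.00732422)) = -1.01559e-05.

S_2 ≈ 0.00719016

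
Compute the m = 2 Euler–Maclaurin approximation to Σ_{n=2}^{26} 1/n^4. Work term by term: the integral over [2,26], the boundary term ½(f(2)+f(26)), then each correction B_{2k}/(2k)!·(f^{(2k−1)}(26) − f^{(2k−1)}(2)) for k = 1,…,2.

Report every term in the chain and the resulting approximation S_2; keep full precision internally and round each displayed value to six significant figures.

The integral term ∫_2^26 1/x^4 dx = 0.0416477.
Boundary: ½(f(2) + f(26)) = ½(0.0625000 + 2.18830e-06) = 0.0312511.
So far: 0.0728988.
k=1: B_{2}/(2)! × [f^{(1)}(26) − f^{(1)}(2)] = 1/12 × (-3.36661e-07 − (-0.125000)) = 0.0104166.
After k=1: 0.0833154.
k=2: B_{4}/(4)! × [f^{(3)}(26) − f^{(3)}(2)] = −1/720 × (-1.49406e-08 − (-0.937500)) = -0.00130208.

S_2 ≈ 0.0820134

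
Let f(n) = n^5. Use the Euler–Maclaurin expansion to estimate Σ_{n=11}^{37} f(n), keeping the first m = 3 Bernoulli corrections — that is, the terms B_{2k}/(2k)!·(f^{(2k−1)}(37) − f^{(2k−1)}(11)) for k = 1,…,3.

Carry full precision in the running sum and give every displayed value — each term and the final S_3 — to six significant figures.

Integral: ∫_11^37 x^5 dx = 4.27326e+08.
Endpoint term: (f(11) + f(37))/2 = (161051 + 6.93440e+07)/2 = 3.47525e+07.
Integral + boundary = 4.62078e+08.
Order-1 term: 1/12 · (9.37080e+06 − 73205.0) = 774800.
After k=1: 4.62853e+08.
Order-2 term: −1/720 · (82140.0 − 7260.00) = -104.000.
After k=2: 4.62853e+08.
Order-3 term: 1/30240 · (120.000 − 120.000) = 0.00000.

S_3 ≈ 4.62853e+08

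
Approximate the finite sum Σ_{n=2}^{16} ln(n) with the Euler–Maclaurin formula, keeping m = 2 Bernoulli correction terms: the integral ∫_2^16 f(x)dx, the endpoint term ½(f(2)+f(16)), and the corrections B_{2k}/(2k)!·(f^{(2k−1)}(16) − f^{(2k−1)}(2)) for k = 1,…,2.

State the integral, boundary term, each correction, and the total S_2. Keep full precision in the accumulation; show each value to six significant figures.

Integral: ∫_2^16 ln(x) dx = 28.9751.
Boundary: ½(f(2) + f(16)) = ½(0.693147 + 2.77259) = 1.73287.
So far: 30.7080.
Correction k=1: B_{2}/2! · (f^{(1)}(16) − f^{(1)}(2)) = 1/12 · (0.0625000 − 0.500000) = -0.0364583.
Partial sum through k=1: 30.6715.
Correction k=2: B_{4}/4! · (f^{(3)}(16) − f^{(3)}(2)) = −1/720 · (0.000488281 − 0.250000) = 0.000346544.

S_2 ≈ 30.6719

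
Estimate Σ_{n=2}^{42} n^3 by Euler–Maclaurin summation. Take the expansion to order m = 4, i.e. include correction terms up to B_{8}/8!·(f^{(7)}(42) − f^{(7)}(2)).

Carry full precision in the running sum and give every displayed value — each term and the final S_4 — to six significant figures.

∫_2^42 x^3 dx evaluates to 777920.
½[f(2) + f(42)] = ½[8.00000 + 74088.0] = 37048.0.
Running total after boundary: 814968.
k=1: B_{2}/(2)! × [f^{(1)}(42) − f^{(1)}(2)] = 1/12 × (5292.00 − 12.0000) = 440.000.
Running total after k=1: 815408.
k=2: B_{4}/(4)! × [f^{(3)}(42) − f^{(3)}(2)] = −1/720 × (6.00000 − 6.00000) = 0.00000.
Running total after k=2: 815408.
k=3: B_{6}/(6)! × [f^{(5)}(42) − f^{(5)}(2)] = 1/30240 × (0.00000 − 0.00000) = 0.00000.
Running total after k=3: 815408.
k=4: B_{8}/(8)! × [f^{(7)}(42) − f^{(7)}(2)] = −1/1209600 × (0.00000 − 0.00000) = 0.00000.

S_4 ≈ 815408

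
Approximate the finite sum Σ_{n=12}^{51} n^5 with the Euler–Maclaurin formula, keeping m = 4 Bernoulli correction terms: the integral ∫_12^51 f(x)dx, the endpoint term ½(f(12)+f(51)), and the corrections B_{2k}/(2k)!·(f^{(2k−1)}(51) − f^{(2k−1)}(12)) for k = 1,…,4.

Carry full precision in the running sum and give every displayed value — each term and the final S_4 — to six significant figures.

The integral term ∫_12^51 x^5 dx = 2.93222e+09.
½[f(12) + f(51)] = ½[248832 + 3.45025e+08] = 1.72637e+08.
Running total after boundary: 3.10485e+09.
Order-1 term: 1/12 · (3.38260e+07 − 103680) = 2.81019e+06.
Running total after k=1: 3.10766e+09.
Order-2 term: −1/720 · (156060 − 8640.00) = -204.750.
Running total after k=2: 3.10766e+09.
Order-3 term: 1/30240 · (120.000 − 120.000) = 0.00000.
Running total after k=3: 3.10766e+09.
Order-4 term: −1/1209600 · (0.00000 − 0.00000) = 0.00000.

S_4 ≈ 3.10766e+09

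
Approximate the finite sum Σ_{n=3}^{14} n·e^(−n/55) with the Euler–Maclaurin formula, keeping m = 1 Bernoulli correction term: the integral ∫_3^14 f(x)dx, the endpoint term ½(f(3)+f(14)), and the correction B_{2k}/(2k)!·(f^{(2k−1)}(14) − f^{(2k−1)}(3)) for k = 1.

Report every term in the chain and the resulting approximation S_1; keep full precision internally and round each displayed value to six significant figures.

S_1 ≈ 85.3360

The integral term ∫_3^14 x·e^(−x/55) dx = 78.5152.
½[f(3) + f(14)] = ½[2.84075 + 10.8538] = 6.84725.
Integral + boundary = 85.3624.
Correction k=1: B_{2}/2! · (f^{(1)}(14) − f^{(1)}(3)) = 1/12 · (0.577928 − 0.895266) = -0.0264448.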